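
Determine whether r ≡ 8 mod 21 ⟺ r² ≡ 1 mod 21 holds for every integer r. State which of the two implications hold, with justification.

The forward direction holds; the converse fails.

(⇒) Suppose r ≡ 8 mod 21. Write r = 21j + 8. Then (21j + 8)² = 441j² + 336j + 64 = 21(21j² + 16j + 3) + 1, so r² ≡ 1 (mod 21).

(⇐) This fails: take r = 1. Then 1² = 1 ≡ 1 (mod 21), yet 1 ≡ 1 (mod 21), not 8.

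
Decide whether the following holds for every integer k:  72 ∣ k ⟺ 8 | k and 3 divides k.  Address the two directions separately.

Not equivalent: only (⇒) holds.

(←) This fails: take k = 24. Both 8 ∣ 24 and 3 ∣ 24, yet 24 is not a multiple of 72 (since 24 = 0·72 + 24), so 72 ∤ 24.

(→) If 72 ∣ k, write k = 72q. Since 72 = 9·8, k = 8·(9q), so 8 ∣ k; and since 72 = 24·3, k = 3·(24q), so 3 ∣ k.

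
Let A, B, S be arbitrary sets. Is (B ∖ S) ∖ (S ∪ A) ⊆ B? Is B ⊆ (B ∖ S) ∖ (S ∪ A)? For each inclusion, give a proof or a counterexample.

Only the forward inclusion holds.

Reverse inclusion. This inclusion fails. Take A = {1}, B = {1}, S = ∅; then 1 ∈ B but 1 ∉ (B ∖ S) ∖ (S ∪ A).

Forward inclusion. Let x ∈ (B ∖ S) ∖ (S ∪ A). Then x ∈ B and x ∉ A, S, from which x ∈ B.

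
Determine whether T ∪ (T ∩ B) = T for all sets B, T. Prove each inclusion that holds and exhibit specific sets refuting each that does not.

Both inclusions hold; the sets are equal.

(⟹) Let x ∈ T ∪ (T ∩ B). Then either x ∈ T and x ∉ B; or x ∈ B ∩ T. In each case x ∈ T, so T ∪ (T ∩ B) ⊆ T.

(⟸) Let x ∈ T. Then either x ∈ T and x ∉ B; or x ∈ B ∩ T. In each case x ∈ T ∪ (T ∩ B), so T ⊆ T ∪ (T ∩ B).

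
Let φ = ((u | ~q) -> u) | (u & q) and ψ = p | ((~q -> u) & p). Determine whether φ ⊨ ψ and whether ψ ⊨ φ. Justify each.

(⇒) fails and (⇐) fails.

(⇒) This fails. Under u = T, q = F, p = F, the left side is true but the right side is false.

(⇐) This fails. Under u = F, q = F, p = T, the left side is false but the right side is true.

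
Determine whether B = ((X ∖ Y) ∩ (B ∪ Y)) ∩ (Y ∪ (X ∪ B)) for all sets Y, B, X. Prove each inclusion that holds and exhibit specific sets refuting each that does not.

The sets are not equal: only the reverse inclusion holds.

(⟹) This inclusion fails. Take Y = ∅, B = {1}, X = ∅; then 1 ∈ B but 1 ∉ ((X ∖ Y) ∩ (B ∪ Y)) ∩ (Y ∪ (X ∪ B)).

(⟸) Let x ∈ ((X ∖ Y) ∩ (B ∪ Y)) ∩ (Y ∪ (X ∪ B)). Then x ∈ B ∩ X and x ∉ Y, from which x ∈ B.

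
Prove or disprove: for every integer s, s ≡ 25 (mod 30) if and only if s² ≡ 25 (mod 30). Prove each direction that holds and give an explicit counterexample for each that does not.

Only the forward implication holds.

(⟹) Suppose s ≡ 25 (mod 30). Write s = 30j + 25. Then (30j + 25)² = 900j² + 1500j + 625 = 30(30j² + 50j + 20) + 25, so s² ≡ 25 (mod 30).

(⟸) This fails: take s = 5. Then 5² = 25 ≡ 25 (mod 30), yet 5 ≡ 5 (mod 30), not 25.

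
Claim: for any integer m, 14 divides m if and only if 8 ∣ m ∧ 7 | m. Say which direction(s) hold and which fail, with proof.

[⇒] This fails: take m = 14. Certainly 14 ∣ 14, but 8 ∤ 14.

[⇐] Suppose 8 ∣ m and 7 ∣ m. Any common multiple of 8 and 7 is a multiple of their lcm; here gcd(8, 7) = 1, so lcm(8, 7) = 8·7 = 56, so 56 ∣ m. Since 14 ∣ 56, it follows that 14 ∣ m.

(⇒) fails; (⇐) holds.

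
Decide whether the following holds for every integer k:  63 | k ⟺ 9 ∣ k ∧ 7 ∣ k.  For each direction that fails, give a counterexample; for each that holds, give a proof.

The biconditional holds.

[⇐] Suppose 9 ∣ k and 7 ∣ k. Any common multiple of 9 and 7 is a multiple of their lcm; here gcd(9, 7) = 1, so lcm(9, 7) = 9·7 = 63, so 63 ∣ k.

[⇒] If 63 ∣ k, write k = 63q. Since 63 = 7·9, k = 9·(7q), so 9 ∣ k; and since 63 = 9·7, k = 7·(9q), so 7 ∣ k.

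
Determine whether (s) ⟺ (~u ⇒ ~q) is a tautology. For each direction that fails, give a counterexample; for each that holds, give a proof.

(⇒) This fails. Under s = T, q = T, u = F, the left side is true but the right side is false.

(⇐) This fails. Under s = F, q = F, u = F, the left side is false but the right side is true.

(⇒) fails and (⇐) fails.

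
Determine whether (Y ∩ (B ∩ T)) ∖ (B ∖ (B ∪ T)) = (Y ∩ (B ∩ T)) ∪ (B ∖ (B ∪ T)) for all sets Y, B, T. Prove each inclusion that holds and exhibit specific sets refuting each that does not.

Both inclusions hold; the sets are equal.

Forward inclusion. Let x ∈ (Y ∩ (B ∩ T)) ∖ (B ∖ (B ∪ T)). Then x ∈ Y ∩ B ∩ T, from which x ∈ (Y ∩ (B ∩ T)) ∪ (B ∖ (B ∪ T)).

Reverse inclusion. Let x ∈ (Y ∩ (B ∩ T)) ∪ (B ∖ (B ∪ T)). Then x ∈ Y ∩ B ∩ T, from which x ∈ (Y ∩ (B ∩ T)) ∖ (B ∖ (B ∪ T)).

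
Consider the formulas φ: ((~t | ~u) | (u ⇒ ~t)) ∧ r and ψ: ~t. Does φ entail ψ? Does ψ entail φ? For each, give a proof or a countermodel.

Neither implication holds.

(⟹) This fails. Under t = T, r = T, u = F, the left side is true but the right side is false.

(⟸) This fails. Under t = F, r = F, u = F, the left side is false but the right side is true.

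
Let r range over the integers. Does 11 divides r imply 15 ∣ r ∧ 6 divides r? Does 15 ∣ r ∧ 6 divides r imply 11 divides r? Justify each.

(→) This fails: take r = 11. Certainly 11 ∣ 11, but 15 ∤ 11.

(←) This fails: take r = 30. Both 15 ∣ 30 and 6 ∣ 30, yet 30 is not a multiple of 11 (since 30 = 2·11 + 8), so 11 ∤ 30.

(⇒) fails and (⇐) fails.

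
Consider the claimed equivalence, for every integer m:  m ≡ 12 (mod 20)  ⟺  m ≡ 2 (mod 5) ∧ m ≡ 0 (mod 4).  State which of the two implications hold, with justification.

Both directions hold.

[⇐] If m ≡ 2 (mod 5) and m ≡ 0 (mod 4), then by the Chinese remainder theorem m ≡ 12 (mod 20). This is exactly m ≡ 12 (mod 20).

[⇒] Suppose m ≡ 12 (mod 20); write m = 20j + 12. Since 5 ∣ 20, reducing mod 5 gives m ≡ 12 ≡ 2 (mod 5); since 4 ∣ 20, reducing mod 4 gives m ≡ 12 ≡ 0 (mod 4).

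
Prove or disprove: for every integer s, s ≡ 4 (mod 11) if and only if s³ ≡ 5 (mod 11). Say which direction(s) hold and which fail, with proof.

Both directions fail.

Forward direction. This fails: take s = 4. Then 4 ≡ 4 (mod 11), but 4³ = 64 ≡ 9 (mod 11), not 5.

Converse. This fails: take s = 3. Then 3³ = 27 ≡ 5 (mod 11), yet 3 ≡ 3 (mod 11), not 4.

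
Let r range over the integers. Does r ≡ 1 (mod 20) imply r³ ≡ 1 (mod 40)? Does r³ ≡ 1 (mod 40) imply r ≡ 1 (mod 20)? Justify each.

Only the reverse direction holds.

(⇐) The residues r modulo 40 with r³ ≡ 1 (mod 40) are exactly {1}, and each is ≡ 1 (mod 20).

(⇒) This fails: take r = 21. Then 21 ≡ 1 (mod 20), but 21³ = 9261 ≡ 21 (mod 40), not 1.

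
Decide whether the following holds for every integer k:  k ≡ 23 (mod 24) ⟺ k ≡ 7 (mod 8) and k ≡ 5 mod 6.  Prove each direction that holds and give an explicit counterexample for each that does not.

Equivalent; both directions hold.

(⇒) Suppose k ≡ 23 (mod 24); write k = 24j + 23. Since 8 ∣ 24, reducing mod 8 gives k ≡ 23 ≡ 7 (mod 8); since 6 ∣ 24, reducing mod 6 gives k ≡ 23 ≡ 5 (mod 6).

(⇐) Conversely, if k ≡ 7 (mod 8) and k ≡ 5 (mod 6), then by the Chinese remainder theorem k ≡ 23 (mod 24). This is exactly k ≡ 23 (mod 24).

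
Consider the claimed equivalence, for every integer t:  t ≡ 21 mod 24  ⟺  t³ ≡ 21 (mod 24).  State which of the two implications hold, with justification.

[⇒] Suppose t ≡ 21 mod 24. Write t = 24j + 21. Then (24j + 21)³ = 13824j³ + 36288j² + 31752j + 9261 = 24(576j³ + 1512j² + 1323j + 385) + 21, so t³ ≡ 21 (mod 24).

[⇐] Conversely, suppose t³ ≡ 21 (mod 24). The only residue r in {0, …, 23} with r³ ≡ 21 (mod 24) is r = 21, so t ≡ 21 (mod 24).

Both directions hold; the statement is true.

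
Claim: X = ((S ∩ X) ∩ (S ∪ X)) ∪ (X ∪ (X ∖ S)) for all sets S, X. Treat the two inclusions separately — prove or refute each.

Forward inclusion. Let x ∈ X. Then either x ∈ X and x ∉ S; or x ∈ S ∩ X. In each case x ∈ ((S ∩ X) ∩ (S ∪ X)) ∪ (X ∪ (X ∖ S)), so X ⊆ ((S ∩ X) ∩ (S ∪ X)) ∪ (X ∪ (X ∖ S)).

Reverse inclusion. Let x ∈ ((S ∩ X) ∩ (S ∪ X)) ∪ (X ∪ (X ∖ S)). Then either x ∈ X and x ∉ S; or x ∈ S ∩ X. In each case x ∈ X, so ((S ∩ X) ∩ (S ∪ X)) ∪ (X ∪ (X ∖ S)) ⊆ X.

The two sets are equal.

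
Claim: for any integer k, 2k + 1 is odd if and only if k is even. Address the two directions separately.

Not equivalent: only (⇐) holds.

(⇐) Suppose k is even. Since 2 is even, 2k is even for every k, so 2k + 1 has the same parity as 1, which is odd. Hence 2k + 1 is odd.

(⇒) This fails: take k = 7. Then 2k + 1 = 15, which is odd, yet k = 7 is odd, not even.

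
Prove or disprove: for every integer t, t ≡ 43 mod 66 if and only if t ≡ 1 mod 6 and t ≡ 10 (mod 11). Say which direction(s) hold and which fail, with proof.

[⇒] Suppose t ≡ 43 (mod 66); write t = 66j + 43. Since 6 ∣ 66, reducing mod 6 gives t ≡ 43 ≡ 1 (mod 6); since 11 ∣ 66, reducing mod 11 gives t ≡ 43 ≡ 10 (mod 11).

[⇐] Conversely, if t ≡ 1 (mod 6) and t ≡ 10 (mod 11), then by the Chinese remainder theorem t ≡ 43 (mod 66). This is exactly t ≡ 43 (mod 66).

Both directions hold; the statement is true.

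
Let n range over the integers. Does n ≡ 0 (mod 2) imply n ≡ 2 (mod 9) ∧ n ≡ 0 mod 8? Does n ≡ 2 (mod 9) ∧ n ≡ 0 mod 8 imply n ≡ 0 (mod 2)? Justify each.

Only the reverse direction holds.

(⇐) If n ≡ 2 (mod 9) and n ≡ 0 (mod 8), then by the Chinese remainder theorem n ≡ 56 (mod 72). Since 56 ≡ 0 (mod 2) and 2 ∣ 72, we get n ≡ 0 (mod 2).

(⇒) This fails: n = 0 gives 0 ≡ 0 (mod 2) but 0 ≡ 0 (mod 9), so the conjunction on the right does not hold.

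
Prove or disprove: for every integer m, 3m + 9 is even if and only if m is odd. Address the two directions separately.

[⇐] Suppose m is odd; write m = 2j + 1. Then 3m + 9 = 3·(2j + 1) + 9 = 2·3j + 12, which is even.

[⇒] Suppose 3m + 9 is even. Since 3 is odd, 3m and m have the same parity, so 3m + 9 ≡ m + 9 (mod 2). As 9 is odd, 3m + 9 is even exactly when m is odd. Thus m is odd.

The biconditional holds.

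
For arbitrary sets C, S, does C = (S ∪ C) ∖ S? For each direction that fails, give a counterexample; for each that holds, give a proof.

(⟸) Let x ∈ (S ∪ C) ∖ S. Then x ∈ C and x ∉ S, from which x ∈ C.

(⟹) This inclusion fails. Take C = {1}, S = {1}; then 1 ∈ C but 1 ∉ (S ∪ C) ∖ S.

(⊆) fails; (⊇) holds.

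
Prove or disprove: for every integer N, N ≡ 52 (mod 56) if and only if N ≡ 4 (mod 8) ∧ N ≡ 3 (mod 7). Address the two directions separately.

Both implications hold.

(⇒) Suppose N ≡ 52 (mod 56); write N = 56j + 52. Since 8 ∣ 56, reducing mod 8 gives N ≡ 52 ≡ 4 (mod 8); since 7 ∣ 56, reducing mod 7 gives N ≡ 52 ≡ 3 (mod 7).

(⇐) Conversely, if N ≡ 4 (mod 8) and N ≡ 3 (mod 7), then by the Chinese remainder theorem N ≡ 52 (mod 56). This is exactly N ≡ 52 (mod 56).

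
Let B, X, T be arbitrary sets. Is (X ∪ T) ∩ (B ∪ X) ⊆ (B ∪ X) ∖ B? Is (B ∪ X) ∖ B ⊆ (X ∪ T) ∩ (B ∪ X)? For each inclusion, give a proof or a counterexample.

(⟹) This inclusion fails. Take B = {1}, X = {1}, T = ∅; then 1 ∈ (X ∪ T) ∩ (B ∪ X) but 1 ∉ (B ∪ X) ∖ B.

(⟸) Let x ∈ (B ∪ X) ∖ B. Then either x ∈ X and x ∉ B, T; or x ∈ X ∩ T and x ∉ B. In each case x ∈ (X ∪ T) ∩ (B ∪ X), so (B ∪ X) ∖ B ⊆ (X ∪ T) ∩ (B ∪ X).

Only the reverse inclusion holds.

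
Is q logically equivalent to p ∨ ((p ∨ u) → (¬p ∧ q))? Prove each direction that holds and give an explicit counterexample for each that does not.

(⇒) holds; (⇐) fails.

Forward direction. Assume the antecedent. If u is true, the antecedent forces (u = T, q = T, p = F) or (u = T, q = T, p = T), and p ∨ ((p ∨ u) → (¬p ∧ q)) holds there. If u is false, p ∨ ((p ∨ u) → (¬p ∧ q)) reduces to true regardless of the other variables. Either way p ∨ ((p ∨ u) → (¬p ∧ q)) holds.

Converse. This fails. Under u = F, q = F, p = F, the left side is false but the right side is true.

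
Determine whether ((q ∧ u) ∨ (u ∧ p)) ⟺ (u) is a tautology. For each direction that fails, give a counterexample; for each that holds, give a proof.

[⇒] Assume the antecedent. If p is true, the antecedent forces (p = T, u = T, q = F) or (p = T, u = T, q = T), and u holds there. If p is false, the antecedent forces (p = F, u = T, q = T), and u holds there. Either way u holds.

[⇐] This fails. Under p = F, u = T, q = F, the left side is false but the right side is true.

Only the forward direction holds.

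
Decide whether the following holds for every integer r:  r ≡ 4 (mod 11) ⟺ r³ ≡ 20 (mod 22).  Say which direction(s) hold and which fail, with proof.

(⇒) This fails: take r = 15. Then 15 ≡ 4 (mod 11), but 15³ = 3375 ≡ 9 (mod 22), not 20.

(⇐) Conversely, the residues r modulo 22 with r³ ≡ 20 (mod 22) are exactly {4}, and each is ≡ 4 (mod 11).

Only the converse holds.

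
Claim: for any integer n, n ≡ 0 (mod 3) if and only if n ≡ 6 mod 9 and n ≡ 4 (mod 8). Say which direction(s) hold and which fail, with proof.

[⇒] This fails: n = 0 gives 0 ≡ 0 (mod 3) but 0 ≡ 0 (mod 9), so the conjunction on the right does not hold.

[⇐] Conversely, if n ≡ 6 (mod 9) and n ≡ 4 (mod 8), then by the Chinese remainder theorem n ≡ 60 (mod 72). Since 60 ≡ 0 (mod 3) and 3 ∣ 72, we get n ≡ 0 (mod 3).

The forward direction fails; the converse holds.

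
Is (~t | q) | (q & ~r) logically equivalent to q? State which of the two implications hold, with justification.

Not equivalent: only (⇐) holds.

(→) This fails. Under q = F, r = F, t = F, the left side is true but the right side is false.

(←) Assume the antecedent. If q is true, (~t | q) | (q & ~r) reduces to true regardless of the other variables. If q is false, the antecedent cannot hold. Either way (~t | q) | (q & ~r) holds.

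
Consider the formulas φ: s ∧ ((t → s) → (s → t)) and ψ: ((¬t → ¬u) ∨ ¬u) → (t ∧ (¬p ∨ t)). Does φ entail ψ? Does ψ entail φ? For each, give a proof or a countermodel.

The forward direction holds; the converse fails.

[⇒] Assume the antecedent. If u is true, the consequent reduces to true regardless of the other variables. If u is false, the antecedent forces (u = F, p = F, t = T, s = T) or (u = F, p = T, t = T, s = T), and the consequent holds there. Either way the consequent holds.

[⇐] This fails. Under u = T, p = F, t = F, s = F, the left side is false but the right side is true.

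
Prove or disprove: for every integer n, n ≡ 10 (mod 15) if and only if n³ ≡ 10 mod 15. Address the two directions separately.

(⟹) Suppose n ≡ 10 (mod 15). Write n = 15j + 10. Then (15j + 10)³ = 3375j³ + 6750j² + 4500j + 1000 = 15(225j³ + 450j² + 300j + 66) + 10, so n³ ≡ 10 (mod 15).

(⟸) Conversely, suppose n³ ≡ 10 (mod 15). The only residue r in {0, …, 14} with r³ ≡ 10 (mod 15) is r = 10, so n ≡ 10 (mod 15).

Both implications hold.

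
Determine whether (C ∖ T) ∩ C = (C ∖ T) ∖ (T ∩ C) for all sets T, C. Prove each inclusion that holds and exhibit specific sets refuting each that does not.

Both inclusions hold.

(⟹) Let x ∈ (C ∖ T) ∩ C. Then x ∈ C and x ∉ T, from which x ∈ (C ∖ T) ∖ (T ∩ C).

(⟸) Let x ∈ (C ∖ T) ∖ (T ∩ C). Then x ∈ C and x ∉ T, from which x ∈ (C ∖ T) ∩ C.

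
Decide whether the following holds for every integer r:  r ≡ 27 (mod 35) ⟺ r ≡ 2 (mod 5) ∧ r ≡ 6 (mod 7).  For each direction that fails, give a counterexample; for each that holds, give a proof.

(⟹) Suppose r ≡ 27 (mod 35); write r = 35j + 27. Since 5 ∣ 35, reducing mod 5 gives r ≡ 27 ≡ 2 (mod 5); since 7 ∣ 35, reducing mod 7 gives r ≡ 27 ≡ 6 (mod 7).

(⟸) Conversely, if r ≡ 2 (mod 5) and r ≡ 6 (mod 7), then by the Chinese remainder theorem r ≡ 27 (mod 35). This is exactly r ≡ 27 (mod 35).

Both directions hold; the statement is true.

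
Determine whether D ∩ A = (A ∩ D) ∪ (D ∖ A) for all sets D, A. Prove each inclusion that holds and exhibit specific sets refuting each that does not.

Only the forward inclusion holds.

(⟸) This inclusion fails. Take D = {1}, A = ∅; then 1 ∈ (A ∩ D) ∪ (D ∖ A) but 1 ∉ D ∩ A.

(⟹) Let x ∈ D ∩ A. Then x ∈ D ∩ A, from which x ∈ (A ∩ D) ∪ (D ∖ A).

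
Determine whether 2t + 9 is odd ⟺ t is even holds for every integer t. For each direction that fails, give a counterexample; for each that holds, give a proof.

(⟹) This fails: take t = 3. Then 2t + 9 = 15, which is odd, yet t = 3 is odd, not even.

(⟸) Suppose t is even. Since 2 is even, 2t is even for every t, so 2t + 9 has the same parity as 9, which is odd. Hence 2t + 9 is odd.

Only the reverse direction holds.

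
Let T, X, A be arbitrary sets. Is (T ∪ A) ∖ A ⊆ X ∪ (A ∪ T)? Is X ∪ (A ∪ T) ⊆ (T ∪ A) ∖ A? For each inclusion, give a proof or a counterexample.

(⊆) Let x ∈ (T ∪ A) ∖ A. Then either x ∈ T and x ∉ X, A; or x ∈ T ∩ X and x ∉ A. In each case x ∈ X ∪ (A ∪ T), so (T ∪ A) ∖ A ⊆ X ∪ (A ∪ T).

(⊇) This inclusion fails. Take T = ∅, X = {1}, A = ∅; then 1 ∈ X ∪ (A ∪ T) but 1 ∉ (T ∪ A) ∖ A.

The sets are not equal: only the forward inclusion holds.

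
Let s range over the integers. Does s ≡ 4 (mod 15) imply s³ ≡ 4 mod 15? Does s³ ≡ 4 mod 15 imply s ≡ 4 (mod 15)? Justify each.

Both implications hold.

(→) Suppose s ≡ 4 (mod 15). Write s = 15j + 4. Then (15j + 4)³ = 3375j³ + 2700j² + 720j + 64 = 15(225j³ + 180j² + 48j + 4) + 4, so s³ ≡ 4 (mod 15).

(←) Conversely, suppose s³ ≡ 4 (mod 15). The only residue r in {0, …, 14} with r³ ≡ 4 (mod 15) is r = 4, so s ≡ 4 (mod 15).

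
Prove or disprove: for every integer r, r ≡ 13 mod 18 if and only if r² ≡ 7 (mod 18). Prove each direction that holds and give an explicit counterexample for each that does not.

[⇐] This fails: take r = 5. Then 5² = 25 ≡ 7 (mod 18), yet 5 ≡ 5 (mod 18), not 13.

[⇒] Suppose r ≡ 13 mod 18. Write r = 18j + 13. Then (18j + 13)² = 324j² + 468j + 169 = 18(18j² + 26j + 9) + 7, so r² ≡ 7 (mod 18).

The forward direction holds; the converse fails.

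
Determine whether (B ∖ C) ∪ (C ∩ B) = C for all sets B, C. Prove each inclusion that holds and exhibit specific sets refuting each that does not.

(⟹) This inclusion fails. Take B = {1}, C = ∅; then 1 ∈ (B ∖ C) ∪ (C ∩ B) but 1 ∉ C.

(⟸) This inclusion fails. Take B = ∅, C = {1}; then 1 ∈ C but 1 ∉ (B ∖ C) ∪ (C ∩ B).

Neither inclusion holds.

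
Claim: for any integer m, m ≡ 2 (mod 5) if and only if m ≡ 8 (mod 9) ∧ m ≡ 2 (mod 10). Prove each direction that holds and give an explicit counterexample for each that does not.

Forward direction. This fails: m = 32 gives 32 ≡ 2 (mod 5) but 32 ≡ 5 (mod 9), so the conjunction on the right does not hold.

Converse. If m ≡ 8 (mod 9) and m ≡ 2 (mod 10), then by the Chinese remainder theorem m ≡ 62 (mod 90). Since 62 ≡ 2 (mod 5) and 5 ∣ 90, we get m ≡ 2 (mod 5).

Only the converse holds.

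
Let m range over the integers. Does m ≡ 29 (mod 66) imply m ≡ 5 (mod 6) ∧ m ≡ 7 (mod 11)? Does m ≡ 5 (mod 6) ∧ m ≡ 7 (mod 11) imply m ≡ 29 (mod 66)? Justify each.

The biconditional holds.

(→) Suppose m ≡ 29 (mod 66); write m = 66j + 29. Since 6 ∣ 66, reducing mod 6 gives m ≡ 29 ≡ 5 (mod 6); since 11 ∣ 66, reducing mod 11 gives m ≡ 29 ≡ 7 (mod 11).

(←) Conversely, if m ≡ 5 (mod 6) and m ≡ 7 (mod 11), then by the Chinese remainder theorem m ≡ 29 (mod 66). This is exactly m ≡ 29 (mod 66).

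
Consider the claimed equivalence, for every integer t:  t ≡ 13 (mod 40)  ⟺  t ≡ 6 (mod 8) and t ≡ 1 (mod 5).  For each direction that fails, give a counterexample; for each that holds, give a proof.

(⟹) This fails: t = 13 gives 13 ≡ 13 (mod 40) but 13 ≡ 5 (mod 8), so the conjunction on the right does not hold.

(⟸) This fails: t = 6 satisfies both congruences on the right (6 ≡ 6 mod 8 and 6 ≡ 1 mod 5) yet 6 ≡ 6 (mod 40), not 13.

Both directions fail.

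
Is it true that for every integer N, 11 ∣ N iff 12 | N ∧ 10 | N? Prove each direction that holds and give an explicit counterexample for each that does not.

Neither implication holds.

Forward direction. This fails: take N = 11. Certainly 11 ∣ 11, but 12 ∤ 11.

Converse. This fails: take N = 60. Both 12 ∣ 60 and 10 ∣ 60, yet 60 is not a multiple of 11 (since 60 = 5·11 + 5), so 11 ∤ 60.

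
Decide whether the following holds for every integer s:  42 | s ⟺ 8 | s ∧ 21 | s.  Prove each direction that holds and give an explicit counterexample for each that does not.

Forward direction. This fails: take s = 42. Certainly 42 ∣ 42, but 8 ∤ 42.

Converse. Suppose 8 ∣ s and 21 ∣ s. Any common multiple of 8 and 21 is a multiple of their lcm; here gcd(8, 21) = 1, so lcm(8, 21) = 8·21 = 168, so 168 ∣ s. Since 42 ∣ 168, it follows that 42 ∣ s.

Not equivalent: only (⇐) holds.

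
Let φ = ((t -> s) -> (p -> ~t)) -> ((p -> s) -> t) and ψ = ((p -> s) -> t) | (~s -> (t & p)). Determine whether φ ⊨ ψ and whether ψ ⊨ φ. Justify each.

The forward direction holds; the converse fails.

Converse. This fails. Under s = T, p = F, t = F, the left side is false but the right side is true.

Forward direction. Assume the antecedent. If p is true, the consequent reduces to true regardless of the other variables. If p is false, the antecedent forces (s = F, p = F, t = T) or (s = T, p = F, t = T), and the consequent holds there. Either way the consequent holds.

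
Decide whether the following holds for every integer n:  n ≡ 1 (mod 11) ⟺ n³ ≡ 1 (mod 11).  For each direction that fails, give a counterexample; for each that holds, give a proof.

(⟹) Suppose n ≡ 1 (mod 11). Write n = 11j + 1. Then (11j + 1)³ = 1331j³ + 363j² + 33j + 1 = 11(121j³ + 33j² + 3j) + 1, so n³ ≡ 1 (mod 11).

(⟸) For the converse, argue contrapositively. If n ≢ 1 (mod 11), then n is congruent to one of 0, 2, 3, 4, 5, 6, 7, 8, 9, 10 modulo 11, and these give n³ ≡ 0, 8, 5, 9, 4, 7, 2, 6, 3, 10 respectively — never 1.

Both directions hold; the statement is true.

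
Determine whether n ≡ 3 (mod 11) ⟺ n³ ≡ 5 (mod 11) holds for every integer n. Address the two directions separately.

Both directions hold.

(←) Suppose n³ ≡ 5 (mod 11). The only residue r in {0, …, 10} with r³ ≡ 5 (mod 11) is r = 3, so n ≡ 3 (mod 11).

(→) Suppose n ≡ 3 (mod 11). Write n = 11j + 3. Then (11j + 3)³ = 1331j³ + 1089j² + 297j + 27 = 11(121j³ + 99j² + 27j + 2) + 5, so n³ ≡ 5 (mod 11).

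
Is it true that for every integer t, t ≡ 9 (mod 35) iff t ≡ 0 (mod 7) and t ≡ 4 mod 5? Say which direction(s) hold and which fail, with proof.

(⇒) fails and (⇐) fails.

(⇒) This fails: t = 9 gives 9 ≡ 9 (mod 35) but 9 ≡ 2 (mod 7), so the conjunction on the right does not hold.

(⇐) This fails: t = 14 satisfies both congruences on the right (14 ≡ 0 mod 7 and 14 ≡ 4 mod 5) yet 14 ≡ 14 (mod 35), not 9.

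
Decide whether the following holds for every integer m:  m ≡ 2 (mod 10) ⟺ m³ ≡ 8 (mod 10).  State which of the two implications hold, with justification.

(⟹) Suppose m ≡ 2 (mod 10). Write m = 10j + 2. Then (10j + 2)³ = 1000j³ + 600j² + 120j + 8 = 10(100j³ + 60j² + 12j) + 8, so m³ ≡ 8 (mod 10).

(⟸) Conversely, suppose m³ ≡ 8 (mod 10). The only residue r in {0, …, 9} with r³ ≡ 8 (mod 10) is r = 2, so m ≡ 2 (mod 10).

Both directions hold.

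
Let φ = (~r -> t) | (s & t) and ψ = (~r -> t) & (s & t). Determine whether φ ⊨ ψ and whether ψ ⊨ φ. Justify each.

(⇒) This fails. Under r = T, s = F, t = F, the left side is true but the right side is false.

(⇐) Assume the antecedent. If r is true, (~r -> t) | (s & t) reduces to true regardless of the other variables. If r is false, the antecedent forces (r = F, s = T, t = T), and (~r -> t) | (s & t) holds there. Either way (~r -> t) | (s & t) holds.

Not equivalent: only (⇐) holds.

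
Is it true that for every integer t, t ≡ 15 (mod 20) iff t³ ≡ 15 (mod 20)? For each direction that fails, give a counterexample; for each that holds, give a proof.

[⇐] Suppose t³ ≡ 15 (mod 20). The only residue r in {0, …, 19} with r³ ≡ 15 (mod 20) is r = 15, so t ≡ 15 (mod 20).

[⇒] Suppose t ≡ 15 (mod 20). Write t = 20j + 15. Then (20j + 15)³ = 8000j³ + 18000j² + 13500j + 3375 = 20(400j³ + 900j² + 675j + 168) + 15, so t³ ≡ 15 (mod 20).

Both implications hold.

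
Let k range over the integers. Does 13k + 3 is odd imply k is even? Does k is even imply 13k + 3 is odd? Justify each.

[⇒] Suppose 13k + 3 is odd. Since 13 is odd, 13k and k have the same parity, so 13k + 3 ≡ k + 3 (mod 2). As 3 is odd, 13k + 3 is odd exactly when k is even. Thus k is even.

[⇐] Conversely, suppose k is even; write k = 2j. Then 13k + 3 = 13·(2j) + 3 = 2·13j + 3, which is odd.

Both directions hold.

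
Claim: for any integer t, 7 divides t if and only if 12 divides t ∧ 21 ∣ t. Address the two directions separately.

Not equivalent: only (⇐) holds.

(⇒) This fails: take t = 7. Certainly 7 ∣ 7, but 12 ∤ 7.

(⇐) Suppose 12 ∣ t and 21 ∣ t. Any common multiple of 12 and 21 is a multiple of their lcm; here lcm(12, 21) = 12·21/gcd(12, 21) = 252/3 = 84, so 84 ∣ t. Since 7 ∣ 84, it follows that 7 ∣ t.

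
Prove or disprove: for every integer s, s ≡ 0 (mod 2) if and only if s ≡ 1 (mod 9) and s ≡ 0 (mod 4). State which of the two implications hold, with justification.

Not equivalent: only (⇐) holds.

(⇒) This fails: s = 0 gives 0 ≡ 0 (mod 2) but 0 ≡ 0 (mod 9), so the conjunction on the right does not hold.

(⇐) Conversely, if s ≡ 1 (mod 9) and s ≡ 0 (mod 4), then by the Chinese remainder theorem s ≡ 28 (mod 36). Since 28 ≡ 0 (mod 2) and 2 ∣ 36, we get s ≡ 0 (mod 2).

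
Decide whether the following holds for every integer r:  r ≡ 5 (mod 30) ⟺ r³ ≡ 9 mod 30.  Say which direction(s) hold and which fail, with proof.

Neither direction holds.

[⇒] This fails: take r = 5. Then 5 ≡ 5 (mod 30), but 5³ = 125 ≡ 5 (mod 30), not 9.

[⇐] This fails: take r = 9. Then 9³ = 729 ≡ 9 (mod 30), yet 9 ≡ 9 (mod 30), not 5.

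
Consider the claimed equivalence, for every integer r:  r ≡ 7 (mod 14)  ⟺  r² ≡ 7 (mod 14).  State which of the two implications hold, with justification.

Both implications hold.

(⟹) Suppose r ≡ 7 (mod 14). Write r = 14j + 7. Then (14j + 7)² = 196j² + 196j + 49 = 14(14j² + 14j + 3) + 7, so r² ≡ 7 (mod 14).

(⟸) Conversely, suppose r² ≡ 7 (mod 14). The only residue r in {0, …, 13} with r² ≡ 7 (mod 14) is r = 7, so r ≡ 7 (mod 14).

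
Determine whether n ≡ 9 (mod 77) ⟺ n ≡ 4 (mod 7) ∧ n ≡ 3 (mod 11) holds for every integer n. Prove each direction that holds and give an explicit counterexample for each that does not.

Neither implication holds.

(⟹) This fails: n = 9 gives 9 ≡ 9 (mod 77) but 9 ≡ 2 (mod 7), so the conjunction on the right does not hold.

(⟸) This fails: n = 25 satisfies both congruences on the right (25 ≡ 4 mod 7 and 25 ≡ 3 mod 11) yet 25 ≡ 25 (mod 77), not 9.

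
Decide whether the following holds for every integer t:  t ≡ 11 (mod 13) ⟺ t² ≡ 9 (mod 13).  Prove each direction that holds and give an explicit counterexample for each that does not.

(⇒) fails and (⇐) fails.

(⇒) This fails: take t = 11. Then 11 ≡ 11 (mod 13), but 11² = 121 ≡ 4 (mod 13), not 9.

(⇐) This fails: take t = 3. Then 3² = 9 ≡ 9 (mod 13), yet 3 ≡ 3 (mod 13), not 11.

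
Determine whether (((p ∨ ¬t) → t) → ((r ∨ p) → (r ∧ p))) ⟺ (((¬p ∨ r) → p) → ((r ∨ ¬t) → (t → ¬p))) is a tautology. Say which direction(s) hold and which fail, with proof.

Neither implication holds.

[⇒] This fails. Under t = T, p = T, r = T, the left side is true but the right side is false.

[⇐] This fails. Under t = T, p = T, r = F, the left side is false but the right side is true.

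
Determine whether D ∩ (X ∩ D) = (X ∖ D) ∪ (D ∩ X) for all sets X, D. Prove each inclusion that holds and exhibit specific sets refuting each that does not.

(⊇) This inclusion fails. Take X = {1}, D = ∅; then 1 ∈ (X ∖ D) ∪ (D ∩ X) but 1 ∉ D ∩ (X ∩ D).

(⊆) Let x ∈ D ∩ (X ∩ D). Then x ∈ X ∩ D, from which x ∈ (X ∖ D) ∪ (D ∩ X).

Only the forward inclusion holds.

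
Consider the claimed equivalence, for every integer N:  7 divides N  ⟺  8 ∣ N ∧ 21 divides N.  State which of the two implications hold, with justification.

(⇒) This fails: take N = 7. Certainly 7 ∣ 7, but 8 ∤ 7.

(⇐) Suppose 8 ∣ N and 21 ∣ N. Any common multiple of 8 and 21 is a multiple of their lcm; here gcd(8, 21) = 1, so lcm(8, 21) = 8·21 = 168, so 168 ∣ N. Since 7 ∣ 168, it follows that 7 ∣ N.

(⇒) fails; (⇐) holds.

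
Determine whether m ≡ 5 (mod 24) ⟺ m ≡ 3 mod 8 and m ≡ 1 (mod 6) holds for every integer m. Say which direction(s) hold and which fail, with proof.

Neither implication holds.

(⟹) This fails: m = 5 gives 5 ≡ 5 (mod 24) but 5 ≡ 5 (mod 8), so the conjunction on the right does not hold.

(⟸) This fails: m = 19 satisfies both congruences on the right (19 ≡ 3 mod 8 and 19 ≡ 1 mod 6) yet 19 ≡ 19 (mod 24), not 5.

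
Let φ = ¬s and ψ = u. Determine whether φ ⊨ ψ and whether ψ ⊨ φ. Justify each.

Neither direction holds.

Forward direction. This fails. Under u = F, s = F, the left side is true but the right side is false.

Converse. This fails. Under u = T, s = T, the left side is false but the right side is true.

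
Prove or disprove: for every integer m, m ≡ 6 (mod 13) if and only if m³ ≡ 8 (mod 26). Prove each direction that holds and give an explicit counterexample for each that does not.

(⇒) fails and (⇐) fails.

(⇒) This fails: take m = 19. Then 19 ≡ 6 (mod 13), but 19³ = 6859 ≡ 21 (mod 26), not 8.

(⇐) This fails: take m = 2. Then 2³ = 8 ≡ 8 (mod 26), yet 2 ≡ 2 (mod 13), not 6.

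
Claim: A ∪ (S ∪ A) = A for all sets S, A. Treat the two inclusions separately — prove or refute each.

(⟹) This inclusion fails. Take S = {1}, A = ∅; then 1 ∈ A ∪ (S ∪ A) but 1 ∉ A.

(⟸) Let x ∈ A. Then either x ∈ A and x ∉ S; or x ∈ S ∩ A. In each case x ∈ A ∪ (S ∪ A), so A ⊆ A ∪ (S ∪ A).

The sets are not equal: only the reverse inclusion holds.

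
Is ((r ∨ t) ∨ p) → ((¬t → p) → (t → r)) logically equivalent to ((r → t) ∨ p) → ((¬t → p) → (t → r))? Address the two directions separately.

(⟹) Assume the antecedent. If r is true, the consequent reduces to true regardless of the other variables. If r is false, the antecedent forces (r = F, p = F, t = F) or (r = F, p = T, t = F), and the consequent holds there. Either way the consequent holds.

(⟸) Assume the antecedent. If r is true, the consequent reduces to true regardless of the other variables. If r is false, the antecedent forces (r = F, p = F, t = F) or (r = F, p = T, t = F), and the consequent holds there. Either way the consequent holds.

Both implications hold.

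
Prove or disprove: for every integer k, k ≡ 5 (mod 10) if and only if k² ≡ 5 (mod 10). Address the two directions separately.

[⇒] Suppose k ≡ 5 (mod 10). Write k = 10j + 5. Then (10j + 5)² = 100j² + 100j + 25 = 10(10j² + 10j + 2) + 5, so k² ≡ 5 (mod 10).

[⇐] For the converse, argue contrapositively. If k ≢ 5 (mod 10), then k is congruent to one of 0, 1, 2, 3, 4, 6, 7, 8, 9 modulo 10, and these give k² ≡ 0, 1, 4, 9, 6, 6, 9, 4, 1 respectively — never 5.

Both implications hold.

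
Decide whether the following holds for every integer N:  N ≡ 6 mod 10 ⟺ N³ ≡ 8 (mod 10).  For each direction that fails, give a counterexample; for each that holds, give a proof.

(⇒) fails and (⇐) fails.

(⇒) This fails: take N = 6. Then 6 ≡ 6 (mod 10), but 6³ = 216 ≡ 6 (mod 10), not 8.

(⇐) This fails: take N = 2. Then 2³ = 8 ≡ 8 (mod 10), yet 2 ≡ 2 (mod 10), not 6.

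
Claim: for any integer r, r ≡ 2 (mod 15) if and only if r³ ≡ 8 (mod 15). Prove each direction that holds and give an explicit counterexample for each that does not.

(→) Suppose r ≡ 2 (mod 15). Write r = 15j + 2. Then (15j + 2)³ = 3375j³ + 1350j² + 180j + 8 = 15(225j³ + 90j² + 12j) + 8, so r³ ≡ 8 (mod 15).

(←) Conversely, suppose r³ ≡ 8 (mod 15). The only residue r in {0, …, 14} with r³ ≡ 8 (mod 15) is r = 2, so r ≡ 2 (mod 15).

Equivalent; both directions hold.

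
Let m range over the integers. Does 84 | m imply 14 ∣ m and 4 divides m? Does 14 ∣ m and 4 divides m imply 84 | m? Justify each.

[⇒] If 84 ∣ m, write m = 84q. Since 84 = 6·14, m = 14·(6q), so 14 ∣ m; and since 84 = 21·4, m = 4·(21q), so 4 ∣ m.

[⇐] This fails: take m = 28. Both 14 ∣ 28 and 4 ∣ 28, yet 28 is not a multiple of 84 (since 28 = 0·84 + 28), so 84 ∤ 28.

(⇒) holds; (⇐) fails.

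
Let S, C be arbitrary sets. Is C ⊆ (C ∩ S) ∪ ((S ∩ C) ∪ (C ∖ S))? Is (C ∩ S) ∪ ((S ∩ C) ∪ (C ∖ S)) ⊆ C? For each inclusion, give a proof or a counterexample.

The two sets are equal.

(⟹) Let x ∈ C. Then either x ∈ C and x ∉ S; or x ∈ S ∩ C. In each case x ∈ (C ∩ S) ∪ ((S ∩ C) ∪ (C ∖ S)), so C ⊆ (C ∩ S) ∪ ((S ∩ C) ∪ (C ∖ S)).

(⟸) Let x ∈ (C ∩ S) ∪ ((S ∩ C) ∪ (C ∖ S)). Then either x ∈ C and x ∉ S; or x ∈ S ∩ C. In each case x ∈ C, so (C ∩ S) ∪ ((S ∩ C) ∪ (C ∖ S)) ⊆ C.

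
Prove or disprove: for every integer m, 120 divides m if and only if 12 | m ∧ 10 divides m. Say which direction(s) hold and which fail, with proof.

(⟸) This fails: take m = 60. Both 12 ∣ 60 and 10 ∣ 60, yet 60 is not a multiple of 120 (since 60 = 0·120 + 60), so 120 ∤ 60.

(⟹) If 120 ∣ m, write m = 120q. Since 120 = 10·12, m = 12·(10q), so 12 ∣ m; and since 120 = 12·10, m = 10·(12q), so 10 ∣ m.

Only the forward implication holds.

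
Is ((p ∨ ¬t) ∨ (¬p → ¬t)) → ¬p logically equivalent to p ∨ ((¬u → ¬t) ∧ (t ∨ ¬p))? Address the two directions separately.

Neither implication holds.

[⇒] This fails. Under t = T, u = F, p = F, the left side is true but the right side is false.

[⇐] This fails. Under t = F, u = F, p = T, the left side is false but the right side is true.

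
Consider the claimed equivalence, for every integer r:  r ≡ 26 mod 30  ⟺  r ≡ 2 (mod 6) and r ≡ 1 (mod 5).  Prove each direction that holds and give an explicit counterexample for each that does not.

[⇒] Suppose r ≡ 26 (mod 30); write r = 30j + 26. Since 6 ∣ 30, reducing mod 6 gives r ≡ 26 ≡ 2 (mod 6); since 5 ∣ 30, reducing mod 5 gives r ≡ 26 ≡ 1 (mod 5).

[⇐] Conversely, if r ≡ 2 (mod 6) and r ≡ 1 (mod 5), then by the Chinese remainder theorem r ≡ 26 (mod 30). This is exactly r ≡ 26 (mod 30).

Both directions hold.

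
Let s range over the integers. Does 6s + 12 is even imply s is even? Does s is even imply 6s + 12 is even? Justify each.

Converse. Suppose s is even. Since 6 is even, 6s is even for every s, so 6s + 12 has the same parity as 12, which is even. Hence 6s + 12 is even.

Forward direction. This fails: take s = 1. Then 6s + 12 = 18, which is even, yet s = 1 is odd, not even.

Not equivalent: only (⇐) holds.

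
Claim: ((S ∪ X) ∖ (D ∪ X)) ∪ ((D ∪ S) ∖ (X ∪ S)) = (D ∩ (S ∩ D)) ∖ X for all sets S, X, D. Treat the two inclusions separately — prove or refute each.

(⊆) This inclusion fails. Take S = {1}, X = ∅, D = ∅; then 1 ∈ ((S ∪ X) ∖ (D ∪ X)) ∪ ((D ∪ S) ∖ (X ∪ S)) but 1 ∉ (D ∩ (S ∩ D)) ∖ X.

(⊇) This inclusion fails. Take S = {1}, X = ∅, D = {1}; then 1 ∈ (D ∩ (S ∩ D)) ∖ X but 1 ∉ ((S ∪ X) ∖ (D ∪ X)) ∪ ((D ∪ S) ∖ (X ∪ S)).

Both inclusions fail.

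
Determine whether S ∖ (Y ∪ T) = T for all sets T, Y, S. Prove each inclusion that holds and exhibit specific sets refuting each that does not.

(⊆) This inclusion fails. Take T = ∅, Y = ∅, S = {1}; then 1 ∈ S ∖ (Y ∪ T) but 1 ∉ T.

(⊇) This inclusion fails. Take T = {1}, Y = ∅, S = ∅; then 1 ∈ T but 1 ∉ S ∖ (Y ∪ T).

(⊆) fails and (⊇) fails.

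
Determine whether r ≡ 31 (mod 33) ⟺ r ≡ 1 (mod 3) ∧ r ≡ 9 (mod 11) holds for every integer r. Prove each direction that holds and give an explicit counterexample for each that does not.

The biconditional holds.

(⇒) Suppose r ≡ 31 (mod 33); write r = 33j + 31. Since 3 ∣ 33, reducing mod 3 gives r ≡ 31 ≡ 1 (mod 3); since 11 ∣ 33, reducing mod 11 gives r ≡ 31 ≡ 9 (mod 11).

(⇐) Conversely, if r ≡ 1 (mod 3) and r ≡ 9 (mod 11), then by the Chinese remainder theorem r ≡ 31 (mod 33). This is exactly r ≡ 31 (mod 33).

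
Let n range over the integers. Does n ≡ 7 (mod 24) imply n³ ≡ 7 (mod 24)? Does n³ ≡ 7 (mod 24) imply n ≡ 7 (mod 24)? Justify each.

[⇒] Suppose n ≡ 7 (mod 24). Write n = 24j + 7. Then (24j + 7)³ = 13824j³ + 12096j² + 3528j + 343 = 24(576j³ + 504j² + 147j + 14) + 7, so n³ ≡ 7 (mod 24).

[⇐] Conversely, suppose n³ ≡ 7 (mod 24). The only residue r in {0, …, 23} with r³ ≡ 7 (mod 24) is r = 7, so n ≡ 7 (mod 24).

Both directions hold; the statement is true.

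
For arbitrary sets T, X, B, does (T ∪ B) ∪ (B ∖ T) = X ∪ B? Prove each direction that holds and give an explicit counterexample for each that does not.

Both inclusions fail.

Forward inclusion. This inclusion fails. Take T = {1}, X = ∅, B = ∅; then 1 ∈ (T ∪ B) ∪ (B ∖ T) but 1 ∉ X ∪ B.

Reverse inclusion. This inclusion fails. Take T = ∅, X = {1}, B = ∅; then 1 ∈ X ∪ B but 1 ∉ (T ∪ B) ∪ (B ∖ T).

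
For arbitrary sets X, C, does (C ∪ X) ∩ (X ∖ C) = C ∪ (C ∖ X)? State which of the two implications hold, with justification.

Neither inclusion holds.

(⟹) This inclusion fails. Take X = {1}, C = ∅; then 1 ∈ (C ∪ X) ∩ (X ∖ C) but 1 ∉ C ∪ (C ∖ X).

(⟸) This inclusion fails. Take X = ∅, C = {1}; then 1 ∈ C ∪ (C ∖ X) but 1 ∉ (C ∪ X) ∩ (X ∖ C).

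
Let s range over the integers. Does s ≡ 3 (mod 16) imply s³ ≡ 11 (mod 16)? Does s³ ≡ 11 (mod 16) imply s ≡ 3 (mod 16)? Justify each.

Forward direction. Suppose s ≡ 3 (mod 16). Write s = 16j + 3. Then (16j + 3)³ = 4096j³ + 2304j² + 432j + 27 = 16(256j³ + 144j² + 27j + 1) + 11, so s³ ≡ 11 (mod 16).

Converse. Suppose s³ ≡ 11 (mod 16). The only residue r in {0, …, 15} with r³ ≡ 11 (mod 16) is r = 3, so s ≡ 3 (mod 16).

The biconditional holds.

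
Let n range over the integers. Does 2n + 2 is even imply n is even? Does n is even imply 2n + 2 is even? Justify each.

Only the converse holds.

Forward direction. This fails: take n = 3. Then 2n + 2 = 8, which is even, yet n = 3 is odd, not even.

Converse. Suppose n is even. Since 2 is even, 2n is even for every n, so 2n + 2 has the same parity as 2, which is even. Hence 2n + 2 is even.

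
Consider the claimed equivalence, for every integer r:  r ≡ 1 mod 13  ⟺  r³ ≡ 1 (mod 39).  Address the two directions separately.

Both directions fail.

(⇒) This fails: take r = 14. Then 14 ≡ 1 (mod 13), but 14³ = 2744 ≡ 14 (mod 39), not 1.

(⇐) This fails: take r = 16. Then 16³ = 4096 ≡ 1 (mod 39), yet 16 ≡ 3 (mod 13), not 1.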